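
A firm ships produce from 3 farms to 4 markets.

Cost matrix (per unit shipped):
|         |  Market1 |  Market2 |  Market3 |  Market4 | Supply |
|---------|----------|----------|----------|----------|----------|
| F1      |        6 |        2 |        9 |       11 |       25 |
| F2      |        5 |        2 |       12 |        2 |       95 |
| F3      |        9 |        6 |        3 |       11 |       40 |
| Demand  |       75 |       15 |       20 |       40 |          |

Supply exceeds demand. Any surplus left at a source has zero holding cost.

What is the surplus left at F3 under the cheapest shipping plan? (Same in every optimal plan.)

Minimum-cost shipments:
  F1→Market1: 10 × 6 = 60
  F1→Market2: 15 × 2 = 30
  F2→Market1: 55 × 5 = 275
  F2→Market4: 40 × 2 = 80
  F3→Market1: 10 × 9 = 90
  F3→Market3: 20 × 3 = 60
Total cost = 595.
F3 ships 30 of its 40, leaving 10.

10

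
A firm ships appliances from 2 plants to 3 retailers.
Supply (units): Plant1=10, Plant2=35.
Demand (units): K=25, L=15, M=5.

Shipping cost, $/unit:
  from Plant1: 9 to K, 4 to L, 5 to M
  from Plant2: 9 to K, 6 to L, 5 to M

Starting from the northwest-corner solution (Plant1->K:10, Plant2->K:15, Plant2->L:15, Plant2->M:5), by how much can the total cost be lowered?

Current plan cost = 10·9 + 15·9 + 15·6 + 5·5 = $340.
Optimal plan:
  Plant1→L: 10 × $4 = $40
  Plant2→K: 25 × $9 = $225
  Plant2→L: 5 × $6 = $30
  Plant2→M: 5 × $5 = $25
Optimal cost = $320.
Saving = 340 − 320 = $20.

20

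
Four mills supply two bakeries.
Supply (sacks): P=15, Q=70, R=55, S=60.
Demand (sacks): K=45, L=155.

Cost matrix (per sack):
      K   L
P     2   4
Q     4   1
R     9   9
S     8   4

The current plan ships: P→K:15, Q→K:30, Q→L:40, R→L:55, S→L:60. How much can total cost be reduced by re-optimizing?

Current plan cost = 15·2 + 30·4 + 40·1 + 55·9 + 60·4 = 925.
Optimal plan:
  P→K: 15 × 2 = 30
  Q→L: 70 × 1 = 70
  R→K: 30 × 9 = 270
  R→L: 25 × 9 = 225
  S→L: 60 × 4 = 240
Optimal cost = 835.
Saving = 925 − 835 = 90.

90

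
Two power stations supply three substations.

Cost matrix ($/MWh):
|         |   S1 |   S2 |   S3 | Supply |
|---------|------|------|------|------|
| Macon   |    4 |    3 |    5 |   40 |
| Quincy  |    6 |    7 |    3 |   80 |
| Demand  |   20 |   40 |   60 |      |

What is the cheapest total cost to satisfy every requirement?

420

An optimal shipping plan:
  Macon–S2: 40 × $3 = $120
  Quincy–S1: 20 × $6 = $120
  Quincy–S3: 60 × $3 = $180
Total = 120 + 120 + 180 = $420.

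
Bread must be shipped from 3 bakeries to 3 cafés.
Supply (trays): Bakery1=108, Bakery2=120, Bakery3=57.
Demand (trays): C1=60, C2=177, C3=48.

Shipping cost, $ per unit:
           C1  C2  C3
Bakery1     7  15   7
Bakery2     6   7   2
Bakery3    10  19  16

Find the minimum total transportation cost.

2622

Optimal allocation:
  Bakery1→C1: 3 trays
  Bakery1→C2: 57 trays
  Bakery1→C3: 48 trays
  Bakery2→C2: 120 trays
  Bakery3→C1: 57 trays
Total cost = $2622.
(Supply check: Bakery1 ships 108; Bakery2 ships 120; Bakery3 ships 57.)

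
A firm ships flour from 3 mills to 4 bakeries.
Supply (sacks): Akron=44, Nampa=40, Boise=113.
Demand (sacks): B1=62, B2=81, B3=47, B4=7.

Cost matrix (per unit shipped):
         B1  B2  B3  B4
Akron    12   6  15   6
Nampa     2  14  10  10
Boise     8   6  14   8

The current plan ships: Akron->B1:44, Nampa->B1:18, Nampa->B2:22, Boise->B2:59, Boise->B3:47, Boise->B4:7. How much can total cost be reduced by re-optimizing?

498

Current plan cost = 44·12 + 18·2 + 22·14 + 59·6 + 47·14 + 7·8 = 1940.
Optimal plan:
  Akron→B2: 37 sacks
  Akron→B4: 7 sacks
  Nampa→B1: 40 sacks
  Boise→B1: 22 sacks
  Boise→B2: 44 sacks
  Boise→B3: 47 sacks
Optimal cost = 1442.
Saving = 1940 − 1442 = 498.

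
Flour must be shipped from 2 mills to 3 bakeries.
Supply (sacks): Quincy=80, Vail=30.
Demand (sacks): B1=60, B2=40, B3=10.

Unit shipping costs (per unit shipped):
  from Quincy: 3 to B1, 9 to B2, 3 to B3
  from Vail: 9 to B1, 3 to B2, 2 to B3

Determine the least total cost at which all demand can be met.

One minimum-cost allocation:
  Quincy–B1: 60 sacks
  Quincy–B2: 10 sacks
  Quincy–B3: 10 sacks
  Vail–B2: 30 sacks
Total cost = 390.

390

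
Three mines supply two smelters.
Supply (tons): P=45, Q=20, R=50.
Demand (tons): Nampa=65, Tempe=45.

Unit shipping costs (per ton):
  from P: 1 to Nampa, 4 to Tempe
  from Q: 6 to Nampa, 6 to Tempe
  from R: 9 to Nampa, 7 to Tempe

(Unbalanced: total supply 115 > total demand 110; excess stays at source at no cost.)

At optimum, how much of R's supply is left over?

An optimal plan:
  P to Nampa: 45 × 1 = 45
  Q to Nampa: 20 × 6 = 120
  R to Tempe: 45 × 7 = 315
Total cost = 480.
R ships 45 of its 50, leaving 5.

5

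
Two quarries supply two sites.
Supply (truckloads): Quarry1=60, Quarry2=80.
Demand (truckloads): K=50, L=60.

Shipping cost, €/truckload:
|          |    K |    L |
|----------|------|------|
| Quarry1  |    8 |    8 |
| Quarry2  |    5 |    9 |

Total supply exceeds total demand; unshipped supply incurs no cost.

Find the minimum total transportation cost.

One minimum-cost allocation:
  Quarry1→L: 60 × €8 = €480
  Quarry2→K: 50 × €5 = €250
Total = 480 + 250 = €730.
(Supply check: Quarry1 ships 60; Quarry2 ships 50.)

730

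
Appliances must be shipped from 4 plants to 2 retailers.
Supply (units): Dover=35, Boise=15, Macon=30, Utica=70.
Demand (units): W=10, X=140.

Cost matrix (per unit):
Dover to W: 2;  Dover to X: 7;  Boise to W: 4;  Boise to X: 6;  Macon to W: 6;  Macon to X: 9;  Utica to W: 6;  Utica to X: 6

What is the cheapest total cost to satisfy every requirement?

One minimum-cost allocation:
  Dover–W: 10 × 2 = 20
  Dover–X: 25 × 7 = 175
  Boise–X: 15 × 6 = 90
  Macon–X: 30 × 9 = 270
  Utica–X: 70 × 6 = 420
Total = 20 + 175 + 90 + 270 + 420 = 975.

975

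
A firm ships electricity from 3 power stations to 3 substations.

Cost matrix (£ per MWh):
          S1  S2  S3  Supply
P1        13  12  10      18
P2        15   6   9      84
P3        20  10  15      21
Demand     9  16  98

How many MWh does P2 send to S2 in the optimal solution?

Optimal shipments:
  P1->S1: 9 × £13 = £117
  P1->S3: 9 × £10 = £90
  P2->S3: 84 × £9 = £756
  P3->S2: 16 × £10 = £160
  P3->S3: 5 × £15 = £75
Total cost = £1198.
The route P2→S2 is not used.

0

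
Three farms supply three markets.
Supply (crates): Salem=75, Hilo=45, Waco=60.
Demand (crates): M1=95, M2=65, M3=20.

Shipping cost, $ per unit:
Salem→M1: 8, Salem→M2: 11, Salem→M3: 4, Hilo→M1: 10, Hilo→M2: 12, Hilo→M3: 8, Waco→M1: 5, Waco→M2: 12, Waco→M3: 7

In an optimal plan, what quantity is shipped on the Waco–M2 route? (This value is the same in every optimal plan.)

0

Solving gives:
  Salem to M1: 35 × $8 = $280
  Salem to M2: 20 × $11 = $220
  Salem to M3: 20 × $4 = $80
  Hilo to M2: 45 × $12 = $540
  Waco to M1: 60 × $5 = $300
Total cost = $1420.
The route Waco→M2 is not used.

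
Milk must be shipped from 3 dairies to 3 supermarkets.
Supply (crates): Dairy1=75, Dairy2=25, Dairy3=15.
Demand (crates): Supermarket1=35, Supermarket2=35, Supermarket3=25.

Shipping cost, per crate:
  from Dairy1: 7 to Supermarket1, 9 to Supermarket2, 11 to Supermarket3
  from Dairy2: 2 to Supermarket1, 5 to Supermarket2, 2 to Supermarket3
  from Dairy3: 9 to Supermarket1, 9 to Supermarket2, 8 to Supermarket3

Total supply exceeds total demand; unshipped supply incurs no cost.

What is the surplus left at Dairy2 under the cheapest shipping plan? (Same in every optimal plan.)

0

An optimal plan:
  Dairy1->Supermarket1: 35 crates
  Dairy1->Supermarket2: 35 crates
  Dairy2->Supermarket3: 25 crates
Total cost = 610.
Dairy2 ships 25 of its 25, leaving 0.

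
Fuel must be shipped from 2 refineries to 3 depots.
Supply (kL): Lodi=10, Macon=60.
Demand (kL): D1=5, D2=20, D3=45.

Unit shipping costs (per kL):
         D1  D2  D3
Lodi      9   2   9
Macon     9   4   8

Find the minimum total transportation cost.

465

A cheapest plan:
  Lodi→D2: 10 × 2 = 20
  Macon→D1: 5 × 9 = 45
  Macon→D2: 10 × 4 = 40
  Macon→D3: 45 × 8 = 360
Total = 20 + 45 + 40 + 360 = 465.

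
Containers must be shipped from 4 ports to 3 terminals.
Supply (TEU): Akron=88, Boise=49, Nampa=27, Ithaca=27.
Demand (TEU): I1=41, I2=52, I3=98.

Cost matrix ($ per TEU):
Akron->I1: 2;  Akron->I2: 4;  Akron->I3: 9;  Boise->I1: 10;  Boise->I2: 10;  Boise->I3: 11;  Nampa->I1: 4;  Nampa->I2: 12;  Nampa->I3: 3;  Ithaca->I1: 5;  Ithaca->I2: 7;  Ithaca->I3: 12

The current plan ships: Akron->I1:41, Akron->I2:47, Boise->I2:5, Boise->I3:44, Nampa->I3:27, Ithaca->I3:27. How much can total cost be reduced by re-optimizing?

20

Current plan cost = 41·2 + 47·4 + 5·10 + 44·11 + 27·3 + 27·12 = $1209.
Optimal plan:
  Akron–I1: 36 × $2 = $72
  Akron–I2: 52 × $4 = $208
  Boise–I3: 49 × $11 = $539
  Nampa–I3: 27 × $3 = $81
  Ithaca–I1: 5 × $5 = $25
  Ithaca–I3: 22 × $12 = $264
Optimal cost = $1189.
Saving = 1209 − 1189 = $20.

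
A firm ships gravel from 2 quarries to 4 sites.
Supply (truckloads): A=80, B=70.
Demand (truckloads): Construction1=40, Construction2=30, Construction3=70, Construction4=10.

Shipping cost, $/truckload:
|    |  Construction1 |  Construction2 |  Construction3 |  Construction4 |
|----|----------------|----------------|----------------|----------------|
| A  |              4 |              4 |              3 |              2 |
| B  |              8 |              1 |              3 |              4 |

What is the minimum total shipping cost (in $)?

One minimum-cost allocation:
  A→Construction1: 40 × $4 = $160
  A→Construction3: 30 × $3 = $90
  A→Construction4: 10 × $2 = $20
  B→Construction2: 30 × $1 = $30
  B→Construction3: 40 × $3 = $120
Total = 160 + 90 + 20 + 30 + 120 = $420.

420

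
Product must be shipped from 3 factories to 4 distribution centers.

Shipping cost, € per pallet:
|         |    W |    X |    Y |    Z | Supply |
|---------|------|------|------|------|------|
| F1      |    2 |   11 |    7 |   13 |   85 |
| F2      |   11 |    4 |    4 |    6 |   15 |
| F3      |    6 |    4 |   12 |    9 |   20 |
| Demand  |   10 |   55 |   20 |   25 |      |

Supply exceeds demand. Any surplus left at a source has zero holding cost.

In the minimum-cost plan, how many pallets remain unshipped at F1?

Minimum-cost shipments:
  F1->W: 10 × €2 = €20
  F1->X: 20 × €11 = €220
  F1->Y: 20 × €7 = €140
  F1->Z: 25 × €13 = €325
  F2->X: 15 × €4 = €60
  F3->X: 20 × €4 = €80
Total cost = €845.
F1 ships 75 of its 85, leaving 10.

10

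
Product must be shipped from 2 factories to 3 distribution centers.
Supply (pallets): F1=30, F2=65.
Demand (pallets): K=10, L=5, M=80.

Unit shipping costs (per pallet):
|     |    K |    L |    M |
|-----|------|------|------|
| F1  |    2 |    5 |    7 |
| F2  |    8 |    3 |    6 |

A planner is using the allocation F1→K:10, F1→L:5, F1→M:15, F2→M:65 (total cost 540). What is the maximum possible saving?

5

Current plan cost = 10·2 + 5·5 + 15·7 + 65·6 = 540.
Optimal plan:
  F1–K: 10 × 2 = 20
  F1–M: 20 × 7 = 140
  F2–L: 5 × 3 = 15
  F2–M: 60 × 6 = 360
Optimal cost = 535.
Saving = 540 − 535 = 5.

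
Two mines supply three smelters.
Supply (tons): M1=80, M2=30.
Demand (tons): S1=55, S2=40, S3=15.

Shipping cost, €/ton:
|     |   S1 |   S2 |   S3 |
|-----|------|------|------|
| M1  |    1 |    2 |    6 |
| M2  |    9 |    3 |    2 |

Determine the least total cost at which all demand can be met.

180

One minimum-cost allocation:
  M1→S1: 55 × €1 = €55
  M1→S2: 25 × €2 = €50
  M2→S2: 15 × €3 = €45
  M2→S3: 15 × €2 = €30
Total = 55 + 50 + 45 + 30 = €180.
(Supply check: M1 ships 80; M2 ships 30.)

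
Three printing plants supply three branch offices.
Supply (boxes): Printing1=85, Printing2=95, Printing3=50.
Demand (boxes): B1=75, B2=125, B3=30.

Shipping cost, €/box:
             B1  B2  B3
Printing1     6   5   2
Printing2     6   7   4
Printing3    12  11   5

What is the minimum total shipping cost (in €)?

1385

Optimal allocation:
  Printing1–B2: 85 × €5 = €425
  Printing2–B1: 75 × €6 = €450
  Printing2–B2: 20 × €7 = €140
  Printing3–B2: 20 × €11 = €220
  Printing3–B3: 30 × €5 = €150
Total = 425 + 450 + 140 + 220 + 150 = €1385.
(Supply check: Printing1 ships 85; Printing2 ships 95; Printing3 ships 50.)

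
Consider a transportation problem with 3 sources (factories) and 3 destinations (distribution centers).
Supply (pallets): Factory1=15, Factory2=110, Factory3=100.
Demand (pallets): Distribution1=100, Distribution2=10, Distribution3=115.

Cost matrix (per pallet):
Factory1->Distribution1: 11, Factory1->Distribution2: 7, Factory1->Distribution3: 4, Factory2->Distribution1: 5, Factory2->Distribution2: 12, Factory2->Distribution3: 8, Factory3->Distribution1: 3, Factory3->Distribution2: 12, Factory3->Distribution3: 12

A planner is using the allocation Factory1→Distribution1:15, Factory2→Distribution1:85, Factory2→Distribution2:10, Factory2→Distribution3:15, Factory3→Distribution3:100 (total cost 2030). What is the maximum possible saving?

Current plan cost = 15·11 + 85·5 + 10·12 + 15·8 + 100·12 = 2030.
Optimal plan:
  Factory1 to Distribution2: 10 × 7 = 70
  Factory1 to Distribution3: 5 × 4 = 20
  Factory2 to Distribution3: 110 × 8 = 880
  Factory3 to Distribution1: 100 × 3 = 300
Optimal cost = 1270.
Saving = 2030 − 1270 = 760.

760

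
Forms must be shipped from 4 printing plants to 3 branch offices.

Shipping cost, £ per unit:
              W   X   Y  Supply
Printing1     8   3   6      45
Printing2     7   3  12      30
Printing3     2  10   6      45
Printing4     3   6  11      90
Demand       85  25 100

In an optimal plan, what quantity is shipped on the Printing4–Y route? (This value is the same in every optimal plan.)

5

The minimum-cost plan:
  Printing1–Y: 45 × £6 = £270
  Printing2–X: 25 × £3 = £75
  Printing2–Y: 5 × £12 = £60
  Printing3–Y: 45 × £6 = £270
  Printing4–W: 85 × £3 = £255
  Printing4–Y: 5 × £11 = £55
Total cost = £985.
So Printing4→Y carries 5 boxes.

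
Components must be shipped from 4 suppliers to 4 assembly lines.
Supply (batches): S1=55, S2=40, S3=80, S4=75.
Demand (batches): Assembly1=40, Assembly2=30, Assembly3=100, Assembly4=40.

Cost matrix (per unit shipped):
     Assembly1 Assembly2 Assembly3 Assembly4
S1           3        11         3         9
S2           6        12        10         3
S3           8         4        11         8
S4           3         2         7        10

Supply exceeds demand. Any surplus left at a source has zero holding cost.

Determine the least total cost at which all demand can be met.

880

An optimal shipping plan:
  S1->Assembly3: 55 batches
  S2->Assembly4: 40 batches
  S3->Assembly2: 30 batches
  S3->Assembly3: 10 batches
  S4->Assembly1: 40 batches
  S4->Assembly3: 35 batches
Total cost = 880.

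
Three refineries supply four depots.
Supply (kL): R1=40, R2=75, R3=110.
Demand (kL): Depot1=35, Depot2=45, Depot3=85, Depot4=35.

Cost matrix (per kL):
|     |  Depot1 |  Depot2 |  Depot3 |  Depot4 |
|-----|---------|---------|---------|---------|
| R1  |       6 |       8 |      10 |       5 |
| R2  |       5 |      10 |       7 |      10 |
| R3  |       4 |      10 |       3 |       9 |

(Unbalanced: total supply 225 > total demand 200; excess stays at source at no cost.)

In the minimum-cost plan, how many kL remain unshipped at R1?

0

An optimal plan:
  R1→Depot2: 5 × 8 = 40
  R1→Depot4: 35 × 5 = 175
  R2→Depot1: 10 × 5 = 50
  R2→Depot2: 40 × 10 = 400
  R3→Depot1: 25 × 4 = 100
  R3→Depot3: 85 × 3 = 255
Total cost = 1020.
R1 ships 40 of its 40, leaving 0.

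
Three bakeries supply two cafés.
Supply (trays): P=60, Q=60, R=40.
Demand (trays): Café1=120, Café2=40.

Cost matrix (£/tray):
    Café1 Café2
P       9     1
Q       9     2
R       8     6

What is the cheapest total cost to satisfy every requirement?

1080

An optimal shipping plan:
  P->Café1: 20 trays
  P->Café2: 40 trays
  Q->Café1: 60 trays
  R->Café1: 40 trays
Total cost = £1080.
(Supply check: P ships 60; Q ships 60; R ships 40.)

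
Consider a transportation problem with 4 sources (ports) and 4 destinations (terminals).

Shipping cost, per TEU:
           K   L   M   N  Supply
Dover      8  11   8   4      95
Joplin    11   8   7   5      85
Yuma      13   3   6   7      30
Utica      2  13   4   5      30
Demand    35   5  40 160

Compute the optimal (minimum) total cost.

One minimum-cost allocation:
  Dover→K: 5 TEU
  Dover→N: 90 TEU
  Joplin→M: 15 TEU
  Joplin→N: 70 TEU
  Yuma→L: 5 TEU
  Yuma→M: 25 TEU
  Utica→K: 30 TEU
Total cost = 1080.

1080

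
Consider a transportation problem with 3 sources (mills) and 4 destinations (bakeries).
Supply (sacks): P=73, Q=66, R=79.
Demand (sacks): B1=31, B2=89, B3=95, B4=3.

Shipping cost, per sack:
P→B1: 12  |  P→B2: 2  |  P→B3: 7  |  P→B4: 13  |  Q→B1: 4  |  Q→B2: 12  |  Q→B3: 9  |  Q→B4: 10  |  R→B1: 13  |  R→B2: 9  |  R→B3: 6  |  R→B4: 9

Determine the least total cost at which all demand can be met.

1110

A cheapest plan:
  P–B2: 73 × 2 = 146
  Q–B1: 31 × 4 = 124
  Q–B2: 16 × 12 = 192
  Q–B3: 16 × 9 = 144
  Q–B4: 3 × 10 = 30
  R–B3: 79 × 6 = 474
Total = 146 + 124 + 192 + 144 + 30 + 474 = 1110.
(Supply check: P ships 73; Q ships 66; R ships 79.)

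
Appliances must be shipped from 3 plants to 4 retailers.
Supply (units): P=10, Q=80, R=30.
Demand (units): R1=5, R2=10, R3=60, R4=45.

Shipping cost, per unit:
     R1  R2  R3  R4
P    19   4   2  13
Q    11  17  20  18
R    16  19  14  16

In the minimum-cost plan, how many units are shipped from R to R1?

The minimum-cost plan:
  P to R3: 10 × 2 = 20
  Q to R1: 5 × 11 = 55
  Q to R2: 10 × 17 = 170
  Q to R3: 20 × 20 = 400
  Q to R4: 45 × 18 = 810
  R to R3: 30 × 14 = 420
Total cost = 1875.
The route R→R1 is not used.

0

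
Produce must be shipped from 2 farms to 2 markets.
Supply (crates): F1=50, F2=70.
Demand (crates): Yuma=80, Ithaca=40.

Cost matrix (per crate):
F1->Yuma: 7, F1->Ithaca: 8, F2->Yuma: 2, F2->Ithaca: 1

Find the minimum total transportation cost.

450

An optimal shipping plan:
  F1→Yuma: 50 × 7 = 350
  F2→Yuma: 30 × 2 = 60
  F2→Ithaca: 40 × 1 = 40
Total = 350 + 60 + 40 = 450.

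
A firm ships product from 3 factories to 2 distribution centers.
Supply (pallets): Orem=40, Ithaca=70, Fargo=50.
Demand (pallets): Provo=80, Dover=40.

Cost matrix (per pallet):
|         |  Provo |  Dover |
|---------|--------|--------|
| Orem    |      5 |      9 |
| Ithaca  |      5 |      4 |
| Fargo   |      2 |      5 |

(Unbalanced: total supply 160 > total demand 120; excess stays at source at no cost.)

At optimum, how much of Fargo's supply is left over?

An optimal plan:
  Ithaca→Provo: 30 × 5 = 150
  Ithaca→Dover: 40 × 4 = 160
  Fargo→Provo: 50 × 2 = 100
Total cost = 410.
Fargo ships 50 of its 50, leaving 0.

0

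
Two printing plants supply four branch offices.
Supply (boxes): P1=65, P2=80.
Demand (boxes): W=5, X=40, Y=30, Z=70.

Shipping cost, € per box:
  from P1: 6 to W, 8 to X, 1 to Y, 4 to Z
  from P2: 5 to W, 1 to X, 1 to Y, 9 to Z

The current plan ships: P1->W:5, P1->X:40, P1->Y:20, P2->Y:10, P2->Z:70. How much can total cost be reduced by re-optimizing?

Current plan cost = 5·6 + 40·8 + 20·1 + 10·1 + 70·9 = €1010.
Optimal plan:
  P1→Z: 65 × €4 = €260
  P2→W: 5 × €5 = €25
  P2→X: 40 × €1 = €40
  P2→Y: 30 × €1 = €30
  P2→Z: 5 × €9 = €45
Optimal cost = €400.
Saving = 1010 − 400 = €610.

610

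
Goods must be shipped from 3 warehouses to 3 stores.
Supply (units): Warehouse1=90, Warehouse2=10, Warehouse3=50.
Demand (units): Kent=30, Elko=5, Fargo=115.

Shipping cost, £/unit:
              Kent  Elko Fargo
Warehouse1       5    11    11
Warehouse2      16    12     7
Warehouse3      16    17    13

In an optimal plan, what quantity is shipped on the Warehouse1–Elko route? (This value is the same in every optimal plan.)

5

Optimal shipments:
  Warehouse1 to Kent: 30 × £5 = £150
  Warehouse1 to Elko: 5 × £11 = £55
  Warehouse1 to Fargo: 55 × £11 = £605
  Warehouse2 to Fargo: 10 × £7 = £70
  Warehouse3 to Fargo: 50 × £13 = £650
Total cost = £1530.
So Warehouse1→Elko carries 5 units.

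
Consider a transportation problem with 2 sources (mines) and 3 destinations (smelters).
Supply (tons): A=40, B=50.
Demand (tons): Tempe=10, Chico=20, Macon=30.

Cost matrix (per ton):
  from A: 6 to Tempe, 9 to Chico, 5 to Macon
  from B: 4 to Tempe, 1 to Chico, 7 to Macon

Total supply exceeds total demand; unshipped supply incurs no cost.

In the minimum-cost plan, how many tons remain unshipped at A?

10

Minimum-cost shipments:
  A–Macon: 30 × 5 = 150
  B–Tempe: 10 × 4 = 40
  B–Chico: 20 × 1 = 20
Total cost = 210.
A ships 30 of its 40, leaving 10.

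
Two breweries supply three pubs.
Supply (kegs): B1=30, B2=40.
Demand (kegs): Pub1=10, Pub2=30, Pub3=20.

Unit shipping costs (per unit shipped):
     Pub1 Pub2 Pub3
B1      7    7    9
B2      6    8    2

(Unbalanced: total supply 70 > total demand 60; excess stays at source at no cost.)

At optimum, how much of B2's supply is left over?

An optimal plan:
  B1 to Pub2: 30 × 7 = 210
  B2 to Pub1: 10 × 6 = 60
  B2 to Pub3: 20 × 2 = 40
Total cost = 310.
B2 ships 30 of its 40, leaving 10.

10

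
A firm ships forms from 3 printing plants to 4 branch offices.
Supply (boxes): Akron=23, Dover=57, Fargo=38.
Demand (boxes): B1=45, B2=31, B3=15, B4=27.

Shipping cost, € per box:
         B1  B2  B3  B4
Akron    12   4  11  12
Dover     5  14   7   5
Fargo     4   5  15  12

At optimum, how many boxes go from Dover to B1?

15

Solving gives:
  Akron->B2: 23 boxes
  Dover->B1: 15 boxes
  Dover->B3: 15 boxes
  Dover->B4: 27 boxes
  Fargo->B1: 30 boxes
  Fargo->B2: 8 boxes
Total cost = €567.
So Dover→B1 carries 15 boxes.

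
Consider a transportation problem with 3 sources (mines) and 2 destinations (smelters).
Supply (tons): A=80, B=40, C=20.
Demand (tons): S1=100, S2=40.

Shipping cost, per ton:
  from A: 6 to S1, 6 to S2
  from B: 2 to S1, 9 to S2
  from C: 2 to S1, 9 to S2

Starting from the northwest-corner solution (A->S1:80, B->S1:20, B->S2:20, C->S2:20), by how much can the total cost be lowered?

280

Current plan cost = 80·6 + 20·2 + 20·9 + 20·9 = 880.
Optimal plan:
  A→S1: 40 × 6 = 240
  A→S2: 40 × 6 = 240
  B→S1: 40 × 2 = 80
  C→S1: 20 × 2 = 40
Optimal cost = 600.
Saving = 880 − 600 = 280.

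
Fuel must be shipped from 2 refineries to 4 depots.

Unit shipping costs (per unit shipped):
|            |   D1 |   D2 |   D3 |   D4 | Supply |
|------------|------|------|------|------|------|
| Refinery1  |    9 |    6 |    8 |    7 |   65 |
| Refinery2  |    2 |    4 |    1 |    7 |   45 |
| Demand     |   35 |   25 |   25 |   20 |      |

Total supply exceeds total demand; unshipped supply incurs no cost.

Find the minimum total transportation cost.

490

Optimal allocation:
  Refinery1→D1: 15 × 9 = 135
  Refinery1→D2: 25 × 6 = 150
  Refinery1→D4: 20 × 7 = 140
  Refinery2→D1: 20 × 2 = 40
  Refinery2→D3: 25 × 1 = 25
Total = 135 + 150 + 140 + 40 + 25 = 490.
(Supply check: Refinery1 ships 60; Refinery2 ships 45.)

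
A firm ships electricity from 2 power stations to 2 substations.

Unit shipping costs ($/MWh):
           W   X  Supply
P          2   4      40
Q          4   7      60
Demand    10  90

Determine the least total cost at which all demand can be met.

550

Optimal allocation:
  P–X: 40 × $4 = $160
  Q–W: 10 × $4 = $40
  Q–X: 50 × $7 = $350
Total = 160 + 40 + 350 = $550.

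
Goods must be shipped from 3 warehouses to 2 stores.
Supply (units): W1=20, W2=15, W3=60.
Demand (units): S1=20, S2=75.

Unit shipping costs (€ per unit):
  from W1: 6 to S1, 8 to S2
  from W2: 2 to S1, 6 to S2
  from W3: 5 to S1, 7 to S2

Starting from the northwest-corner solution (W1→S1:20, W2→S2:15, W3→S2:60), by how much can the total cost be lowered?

Current plan cost = 20·6 + 15·6 + 60·7 = €630.
Optimal plan:
  W1->S2: 20 × €8 = €160
  W2->S1: 15 × €2 = €30
  W3->S1: 5 × €5 = €25
  W3->S2: 55 × €7 = €385
Optimal cost = €600.
Saving = 630 − 600 = €30.

30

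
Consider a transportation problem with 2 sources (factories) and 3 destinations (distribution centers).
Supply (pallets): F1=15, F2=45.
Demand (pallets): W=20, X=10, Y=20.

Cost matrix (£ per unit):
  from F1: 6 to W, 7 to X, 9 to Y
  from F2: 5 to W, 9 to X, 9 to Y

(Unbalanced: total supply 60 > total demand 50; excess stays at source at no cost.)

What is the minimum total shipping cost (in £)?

Optimal allocation:
  F1 to X: 10 × £7 = £70
  F1 to Y: 5 × £9 = £45
  F2 to W: 20 × £5 = £100
  F2 to Y: 15 × £9 = £135
Total = 70 + 45 + 100 + 135 = £350.
(Supply check: F1 ships 15; F2 ships 35.)

350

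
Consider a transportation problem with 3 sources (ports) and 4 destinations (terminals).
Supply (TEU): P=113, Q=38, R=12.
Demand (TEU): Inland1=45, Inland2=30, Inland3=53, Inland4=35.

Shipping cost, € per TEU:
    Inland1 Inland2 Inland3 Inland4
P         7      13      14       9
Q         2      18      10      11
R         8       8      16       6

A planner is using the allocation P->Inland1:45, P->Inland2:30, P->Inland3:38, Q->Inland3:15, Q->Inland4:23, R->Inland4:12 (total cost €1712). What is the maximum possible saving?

Current plan cost = 45·7 + 30·13 + 38·14 + 15·10 + 23·11 + 12·6 = €1712.
Optimal plan:
  P–Inland1: 7 TEU
  P–Inland2: 18 TEU
  P–Inland3: 53 TEU
  P–Inland4: 35 TEU
  Q–Inland1: 38 TEU
  R–Inland2: 12 TEU
Optimal cost = €1512.
Saving = 1712 − 1512 = €200.

200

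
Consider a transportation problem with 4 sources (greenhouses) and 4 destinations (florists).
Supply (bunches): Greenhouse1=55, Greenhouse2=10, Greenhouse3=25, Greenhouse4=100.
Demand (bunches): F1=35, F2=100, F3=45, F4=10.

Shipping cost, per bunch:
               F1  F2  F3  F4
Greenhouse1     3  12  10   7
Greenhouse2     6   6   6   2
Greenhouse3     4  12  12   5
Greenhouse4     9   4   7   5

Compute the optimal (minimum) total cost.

One minimum-cost allocation:
  Greenhouse1->F1: 20 bunches
  Greenhouse1->F3: 35 bunches
  Greenhouse2->F3: 10 bunches
  Greenhouse3->F1: 15 bunches
  Greenhouse3->F4: 10 bunches
  Greenhouse4->F2: 100 bunches
Total cost = 980.

980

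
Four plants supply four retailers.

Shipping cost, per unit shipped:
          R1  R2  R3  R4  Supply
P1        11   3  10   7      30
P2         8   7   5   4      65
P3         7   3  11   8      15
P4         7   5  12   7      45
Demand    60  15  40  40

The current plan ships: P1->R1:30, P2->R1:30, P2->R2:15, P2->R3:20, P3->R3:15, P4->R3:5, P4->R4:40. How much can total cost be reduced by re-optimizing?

Current plan cost = 30·11 + 30·8 + 15·7 + 20·5 + 15·11 + 5·12 + 40·7 = 1280.
Optimal plan:
  P1 to R2: 15 units
  P1 to R4: 15 units
  P2 to R3: 40 units
  P2 to R4: 25 units
  P3 to R1: 15 units
  P4 to R1: 45 units
Optimal cost = 870.
Saving = 1280 − 870 = 410.

410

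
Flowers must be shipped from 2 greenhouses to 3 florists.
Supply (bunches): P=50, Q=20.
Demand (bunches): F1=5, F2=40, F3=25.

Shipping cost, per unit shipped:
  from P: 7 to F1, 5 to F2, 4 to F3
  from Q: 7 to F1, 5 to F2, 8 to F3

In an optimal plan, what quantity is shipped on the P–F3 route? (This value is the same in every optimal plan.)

Solving gives:
  P–F1: 5 × 7 = 35
  P–F2: 20 × 5 = 100
  P–F3: 25 × 4 = 100
  Q–F2: 20 × 5 = 100
Total cost = 335.
So P→F3 carries 25 bunches.

25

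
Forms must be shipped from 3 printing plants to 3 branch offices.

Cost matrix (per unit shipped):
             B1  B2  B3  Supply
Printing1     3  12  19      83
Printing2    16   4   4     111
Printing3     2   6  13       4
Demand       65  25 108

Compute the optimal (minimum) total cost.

A cheapest plan:
  Printing1->B1: 65 × 3 = 195
  Printing1->B2: 18 × 12 = 216
  Printing2->B2: 3 × 4 = 12
  Printing2->B3: 108 × 4 = 432
  Printing3->B2: 4 × 6 = 24
Total = 195 + 216 + 12 + 432 + 24 = 879.

879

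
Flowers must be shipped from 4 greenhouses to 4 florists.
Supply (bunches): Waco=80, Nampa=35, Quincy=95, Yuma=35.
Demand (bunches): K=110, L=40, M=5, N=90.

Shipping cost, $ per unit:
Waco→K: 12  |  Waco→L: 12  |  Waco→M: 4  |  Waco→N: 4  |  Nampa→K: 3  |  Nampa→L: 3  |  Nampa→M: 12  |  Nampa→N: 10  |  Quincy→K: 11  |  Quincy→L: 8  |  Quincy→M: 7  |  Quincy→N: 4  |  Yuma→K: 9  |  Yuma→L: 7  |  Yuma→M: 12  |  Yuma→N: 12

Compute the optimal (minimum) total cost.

1560

Optimal allocation:
  Waco->M: 5 bunches
  Waco->N: 75 bunches
  Nampa->K: 35 bunches
  Quincy->K: 40 bunches
  Quincy->L: 40 bunches
  Quincy->N: 15 bunches
  Yuma->K: 35 bunches
Total cost = $1560.
(Supply check: Waco ships 80; Nampa ships 35; Quincy ships 95; Yuma ships 35.)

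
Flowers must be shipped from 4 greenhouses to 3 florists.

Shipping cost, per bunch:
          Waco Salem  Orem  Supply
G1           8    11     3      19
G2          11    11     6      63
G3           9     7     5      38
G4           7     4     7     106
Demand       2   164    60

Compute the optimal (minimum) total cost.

1235

Optimal allocation:
  G1–Orem: 19 × 3 = 57
  G2–Waco: 2 × 11 = 22
  G2–Salem: 20 × 11 = 220
  G2–Orem: 41 × 6 = 246
  G3–Salem: 38 × 7 = 266
  G4–Salem: 106 × 4 = 424
Total = 57 + 22 + 220 + 246 + 266 + 424 = 1235.
(Supply check: G1 ships 19; G2 ships 63; G3 ships 38; G4 ships 106.)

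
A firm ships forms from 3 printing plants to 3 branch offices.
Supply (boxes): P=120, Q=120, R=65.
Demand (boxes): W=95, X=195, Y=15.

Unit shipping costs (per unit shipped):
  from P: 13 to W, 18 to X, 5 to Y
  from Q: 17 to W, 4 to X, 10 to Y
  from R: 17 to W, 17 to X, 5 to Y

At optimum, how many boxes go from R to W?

Solving gives:
  P–W: 95 × 13 = 1235
  P–X: 10 × 18 = 180
  P–Y: 15 × 5 = 75
  Q–X: 120 × 4 = 480
  R–X: 65 × 17 = 1105
Total cost = 3075.
The route R→W is not used.

0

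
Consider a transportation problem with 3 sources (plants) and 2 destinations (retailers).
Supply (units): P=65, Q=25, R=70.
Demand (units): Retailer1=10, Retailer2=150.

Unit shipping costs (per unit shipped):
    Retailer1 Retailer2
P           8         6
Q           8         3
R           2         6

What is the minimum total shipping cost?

845

One minimum-cost allocation:
  P to Retailer2: 65 units
  Q to Retailer2: 25 units
  R to Retailer1: 10 units
  R to Retailer2: 60 units
Total cost = 845.
(Supply check: P ships 65; Q ships 25; R ships 70.)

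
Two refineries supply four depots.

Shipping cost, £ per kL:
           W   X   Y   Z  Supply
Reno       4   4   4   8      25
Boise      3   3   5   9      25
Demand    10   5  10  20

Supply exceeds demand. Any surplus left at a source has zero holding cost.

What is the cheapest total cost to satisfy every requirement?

250

A cheapest plan:
  Reno->Y: 10 × £4 = £40
  Reno->Z: 15 × £8 = £120
  Boise->W: 10 × £3 = £30
  Boise->X: 5 × £3 = £15
  Boise->Z: 5 × £9 = £45
Total = 40 + 120 + 30 + 15 + 45 = £250.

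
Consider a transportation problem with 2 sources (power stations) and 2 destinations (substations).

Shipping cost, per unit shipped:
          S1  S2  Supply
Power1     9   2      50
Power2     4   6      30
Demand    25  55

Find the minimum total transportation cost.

Optimal allocation:
  Power1 to S2: 50 × 2 = 100
  Power2 to S1: 25 × 4 = 100
  Power2 to S2: 5 × 6 = 30
Total = 100 + 100 + 30 = 230.
(Supply check: Power1 ships 50; Power2 ships 30.)

230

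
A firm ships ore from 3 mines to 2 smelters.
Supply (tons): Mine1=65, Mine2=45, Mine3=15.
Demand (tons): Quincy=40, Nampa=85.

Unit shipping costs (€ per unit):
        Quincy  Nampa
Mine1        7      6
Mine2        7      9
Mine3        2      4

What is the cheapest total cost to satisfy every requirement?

An optimal shipping plan:
  Mine1–Nampa: 65 tons
  Mine2–Quincy: 40 tons
  Mine2–Nampa: 5 tons
  Mine3–Nampa: 15 tons
Total cost = €775.
(Supply check: Mine1 ships 65; Mine2 ships 45; Mine3 ships 15.)

775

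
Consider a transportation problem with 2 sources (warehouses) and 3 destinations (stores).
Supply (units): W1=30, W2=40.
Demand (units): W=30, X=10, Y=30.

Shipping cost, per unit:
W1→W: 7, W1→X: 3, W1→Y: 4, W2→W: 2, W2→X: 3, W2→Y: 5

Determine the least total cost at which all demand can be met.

210

An optimal shipping plan:
  W1->Y: 30 units
  W2->W: 30 units
  W2->X: 10 units
Total cost = 210.
(Supply check: W1 ships 30; W2 ships 40.)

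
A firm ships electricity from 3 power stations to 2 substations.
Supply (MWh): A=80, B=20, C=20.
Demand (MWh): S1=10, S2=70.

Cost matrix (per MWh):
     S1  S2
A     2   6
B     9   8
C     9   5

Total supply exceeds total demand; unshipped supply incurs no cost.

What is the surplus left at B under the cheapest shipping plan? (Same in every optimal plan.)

Minimum-cost shipments:
  A to S1: 10 × 2 = 20
  A to S2: 50 × 6 = 300
  C to S2: 20 × 5 = 100
Total cost = 420.
B ships 0 of its 20, leaving 20.

20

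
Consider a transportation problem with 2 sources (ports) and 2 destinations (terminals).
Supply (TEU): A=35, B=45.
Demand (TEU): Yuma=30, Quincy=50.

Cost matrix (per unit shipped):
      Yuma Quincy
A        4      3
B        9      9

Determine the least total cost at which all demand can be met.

A cheapest plan:
  A–Quincy: 35 × 3 = 105
  B–Yuma: 30 × 9 = 270
  B–Quincy: 15 × 9 = 135
Total = 105 + 270 + 135 = 510.
(Supply check: A ships 35; B ships 45.)

510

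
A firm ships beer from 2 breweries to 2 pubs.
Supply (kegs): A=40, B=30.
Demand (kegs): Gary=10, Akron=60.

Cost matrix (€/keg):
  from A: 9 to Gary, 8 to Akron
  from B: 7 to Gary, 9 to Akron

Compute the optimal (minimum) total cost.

570

Optimal allocation:
  A to Akron: 40 × €8 = €320
  B to Gary: 10 × €7 = €70
  B to Akron: 20 × €9 = €180
Total = 320 + 70 + 180 = €570.
(Supply check: A ships 40; B ships 30.)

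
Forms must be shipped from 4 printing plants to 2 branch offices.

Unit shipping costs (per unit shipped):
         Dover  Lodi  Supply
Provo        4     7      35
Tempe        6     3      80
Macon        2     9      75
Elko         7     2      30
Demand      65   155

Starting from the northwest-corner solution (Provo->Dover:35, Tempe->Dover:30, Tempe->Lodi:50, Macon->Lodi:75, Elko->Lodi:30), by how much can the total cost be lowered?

440

Current plan cost = 35·4 + 30·6 + 50·3 + 75·9 + 30·2 = 1205.
Optimal plan:
  Provo->Lodi: 35 boxes
  Tempe->Lodi: 80 boxes
  Macon->Dover: 65 boxes
  Macon->Lodi: 10 boxes
  Elko->Lodi: 30 boxes
Optimal cost = 765.
Saving = 1205 − 765 = 440.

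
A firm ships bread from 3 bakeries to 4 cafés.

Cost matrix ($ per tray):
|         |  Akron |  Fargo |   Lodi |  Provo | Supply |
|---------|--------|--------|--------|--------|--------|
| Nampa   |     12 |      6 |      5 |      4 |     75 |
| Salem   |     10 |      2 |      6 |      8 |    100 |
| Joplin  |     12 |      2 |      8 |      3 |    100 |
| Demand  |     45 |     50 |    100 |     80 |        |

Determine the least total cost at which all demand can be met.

A cheapest plan:
  Nampa–Lodi: 75 × $5 = $375
  Salem–Akron: 45 × $10 = $450
  Salem–Fargo: 30 × $2 = $60
  Salem–Lodi: 25 × $6 = $150
  Joplin–Fargo: 20 × $2 = $40
  Joplin–Provo: 80 × $3 = $240
Total = 375 + 450 + 60 + 150 + 40 + 240 = $1315.
(Supply check: Nampa ships 75; Salem ships 100; Joplin ships 100.)

1315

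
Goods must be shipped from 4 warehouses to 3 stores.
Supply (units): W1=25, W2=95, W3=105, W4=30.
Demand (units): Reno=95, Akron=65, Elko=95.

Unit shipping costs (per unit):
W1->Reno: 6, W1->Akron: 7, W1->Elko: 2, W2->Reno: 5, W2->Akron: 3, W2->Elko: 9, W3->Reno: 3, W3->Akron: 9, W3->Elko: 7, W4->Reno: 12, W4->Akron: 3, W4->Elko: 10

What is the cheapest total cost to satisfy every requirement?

1140

An optimal shipping plan:
  W1–Elko: 25 × 2 = 50
  W2–Akron: 35 × 3 = 105
  W2–Elko: 60 × 9 = 540
  W3–Reno: 95 × 3 = 285
  W3–Elko: 10 × 7 = 70
  W4–Akron: 30 × 3 = 90
Total = 50 + 105 + 540 + 285 + 70 + 90 = 1140.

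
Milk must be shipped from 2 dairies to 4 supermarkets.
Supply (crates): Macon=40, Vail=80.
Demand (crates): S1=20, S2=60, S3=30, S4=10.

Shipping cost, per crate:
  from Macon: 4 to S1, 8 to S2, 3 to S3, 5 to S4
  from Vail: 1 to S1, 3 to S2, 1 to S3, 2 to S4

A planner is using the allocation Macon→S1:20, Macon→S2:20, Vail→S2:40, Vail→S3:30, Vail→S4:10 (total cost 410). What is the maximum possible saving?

70

Current plan cost = 20·4 + 20·8 + 40·3 + 30·1 + 10·2 = 410.
Optimal plan:
  Macon->S1: 10 × 4 = 40
  Macon->S3: 30 × 3 = 90
  Vail->S1: 10 × 1 = 10
  Vail->S2: 60 × 3 = 180
  Vail->S4: 10 × 2 = 20
Optimal cost = 340.
Saving = 410 − 340 = 70.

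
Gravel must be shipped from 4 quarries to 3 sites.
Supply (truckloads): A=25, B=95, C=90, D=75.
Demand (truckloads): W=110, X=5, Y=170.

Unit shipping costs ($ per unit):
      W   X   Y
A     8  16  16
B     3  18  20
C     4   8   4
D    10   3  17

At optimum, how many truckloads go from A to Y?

The minimum-cost plan:
  A->W: 15 × $8 = $120
  A->Y: 10 × $16 = $160
  B->W: 95 × $3 = $285
  C->Y: 90 × $4 = $360
  D->X: 5 × $3 = $15
  D->Y: 70 × $17 = $1190
Total cost = $2130.
So A→Y carries 10 truckloads.

10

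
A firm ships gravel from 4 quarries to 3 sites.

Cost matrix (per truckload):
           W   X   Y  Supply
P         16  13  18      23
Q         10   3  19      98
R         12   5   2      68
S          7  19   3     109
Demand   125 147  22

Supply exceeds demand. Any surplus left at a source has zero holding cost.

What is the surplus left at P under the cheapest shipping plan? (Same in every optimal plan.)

An optimal plan:
  P–W: 16 × 16 = 256
  P–X: 3 × 13 = 39
  Q–X: 98 × 3 = 294
  R–X: 46 × 5 = 230
  R–Y: 22 × 2 = 44
  S–W: 109 × 7 = 763
Total cost = 1626.
P ships 19 of its 23, leaving 4.

4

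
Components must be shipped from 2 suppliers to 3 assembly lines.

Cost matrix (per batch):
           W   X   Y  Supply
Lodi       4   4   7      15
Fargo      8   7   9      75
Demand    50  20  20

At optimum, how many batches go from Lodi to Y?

The minimum-cost plan:
  Lodi–W: 15 × 4 = 60
  Fargo–W: 35 × 8 = 280
  Fargo–X: 20 × 7 = 140
  Fargo–Y: 20 × 9 = 180
Total cost = 660.
The route Lodi→Y is not used.

0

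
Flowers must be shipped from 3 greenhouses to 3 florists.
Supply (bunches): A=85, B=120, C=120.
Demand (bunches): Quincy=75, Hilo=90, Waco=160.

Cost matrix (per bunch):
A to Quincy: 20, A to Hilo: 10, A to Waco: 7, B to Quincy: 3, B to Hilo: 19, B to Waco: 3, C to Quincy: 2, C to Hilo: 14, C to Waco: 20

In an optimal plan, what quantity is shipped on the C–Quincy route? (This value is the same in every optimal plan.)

The minimum-cost plan:
  A→Hilo: 45 bunches
  A→Waco: 40 bunches
  B→Waco: 120 bunches
  C→Quincy: 75 bunches
  C→Hilo: 45 bunches
Total cost = 1870.
So C→Quincy carries 75 bunches.

75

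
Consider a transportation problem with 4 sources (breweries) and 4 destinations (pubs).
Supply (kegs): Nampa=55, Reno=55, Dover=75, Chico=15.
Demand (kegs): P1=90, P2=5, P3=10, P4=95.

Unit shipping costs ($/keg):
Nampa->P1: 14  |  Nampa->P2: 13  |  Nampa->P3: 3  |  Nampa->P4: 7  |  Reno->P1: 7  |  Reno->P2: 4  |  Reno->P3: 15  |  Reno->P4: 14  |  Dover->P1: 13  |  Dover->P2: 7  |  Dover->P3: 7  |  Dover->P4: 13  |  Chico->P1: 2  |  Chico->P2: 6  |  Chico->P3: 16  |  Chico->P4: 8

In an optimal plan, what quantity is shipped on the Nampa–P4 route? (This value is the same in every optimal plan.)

Optimal shipments:
  Nampa to P4: 55 kegs
  Reno to P1: 55 kegs
  Dover to P1: 20 kegs
  Dover to P2: 5 kegs
  Dover to P3: 10 kegs
  Dover to P4: 40 kegs
  Chico to P1: 15 kegs
Total cost = $1685.
So Nampa→P4 carries 55 kegs.

55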